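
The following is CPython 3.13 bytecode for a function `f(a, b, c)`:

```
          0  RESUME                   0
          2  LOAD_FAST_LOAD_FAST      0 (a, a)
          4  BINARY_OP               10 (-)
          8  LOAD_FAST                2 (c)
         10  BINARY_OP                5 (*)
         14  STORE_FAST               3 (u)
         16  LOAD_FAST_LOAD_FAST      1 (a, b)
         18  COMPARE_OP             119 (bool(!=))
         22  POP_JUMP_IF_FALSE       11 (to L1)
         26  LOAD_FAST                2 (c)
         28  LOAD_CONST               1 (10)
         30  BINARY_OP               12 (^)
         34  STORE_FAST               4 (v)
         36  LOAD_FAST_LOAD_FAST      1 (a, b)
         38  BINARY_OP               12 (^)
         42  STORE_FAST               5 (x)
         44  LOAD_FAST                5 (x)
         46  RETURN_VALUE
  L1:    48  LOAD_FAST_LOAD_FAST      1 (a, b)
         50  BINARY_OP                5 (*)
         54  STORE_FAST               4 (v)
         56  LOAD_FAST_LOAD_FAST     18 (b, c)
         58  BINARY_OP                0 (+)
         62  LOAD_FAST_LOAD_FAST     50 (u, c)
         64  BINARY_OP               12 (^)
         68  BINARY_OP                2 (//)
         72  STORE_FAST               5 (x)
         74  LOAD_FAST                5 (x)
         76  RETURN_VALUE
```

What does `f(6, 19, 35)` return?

LOAD_FAST_LOAD_FAST a,a → push 6,6. Stack: [6, 6]
BINARY_OP - → 6 - 6 = 0. Stack: [0]
LOAD_FAST c → push 35. Stack: [0, 35]
BINARY_OP * → 0 * 35 = 0. Stack: [0]
STORE_FAST u → u=0. Stack: []
LOAD_FAST_LOAD_FAST a,b → push 6,19. Stack: [6, 19]
COMPARE_OP bool(!=) → 6 vs 19 = True. Stack: [True]
POP_JUMP_IF_FALSE → pop True; no jump. Stack: []
LOAD_FAST c → push 35. Stack: [35]
LOAD_CONST → push 10. Stack: [35, 10]
BINARY_OP ^ → 35 ^ 10 = 41. Stack: [41]
STORE_FAST v → v=41. Stack: []
LOAD_FAST_LOAD_FAST a,b → push 6,19. Stack: [6, 19]
BINARY_OP ^ → 6 ^ 19 = 21. Stack: [21]
STORE_FAST x → x=21. Stack: []
LOAD_FAST x → push 21. Stack: [21]
RETURN_VALUE → return 21.

21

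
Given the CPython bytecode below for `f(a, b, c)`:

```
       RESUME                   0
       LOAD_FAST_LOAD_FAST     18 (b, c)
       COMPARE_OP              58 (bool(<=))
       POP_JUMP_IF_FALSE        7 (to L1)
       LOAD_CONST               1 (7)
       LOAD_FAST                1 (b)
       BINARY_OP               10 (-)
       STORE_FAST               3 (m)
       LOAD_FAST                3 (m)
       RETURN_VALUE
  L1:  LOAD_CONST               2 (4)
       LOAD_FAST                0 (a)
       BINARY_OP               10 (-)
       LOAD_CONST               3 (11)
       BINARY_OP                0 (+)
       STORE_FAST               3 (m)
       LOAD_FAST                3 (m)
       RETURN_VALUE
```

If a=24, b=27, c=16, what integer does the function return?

LOAD_FAST_LOAD_FAST b,c → push 27,16. Stack: [27, 16]
COMPARE_OP bool(<=) → 27 vs 16 = False. Stack: [False]
POP_JUMP_IF_FALSE → pop False; jump. Stack: []
LOAD_CONST → push 4. Stack: [4]
LOAD_FAST a → push 24. Stack: [4, 24]
BINARY_OP - → 4 - 24 = -20. Stack: [-20]
LOAD_CONST → push 11. Stack: [-20, 11]
BINARY_OP + → -20 + 11 = -9. Stack: [-9]
STORE_FAST m → m=-9. Stack: []
LOAD_FAST m → push -9. Stack: [-9]
RETURN_VALUE → return -9.

-9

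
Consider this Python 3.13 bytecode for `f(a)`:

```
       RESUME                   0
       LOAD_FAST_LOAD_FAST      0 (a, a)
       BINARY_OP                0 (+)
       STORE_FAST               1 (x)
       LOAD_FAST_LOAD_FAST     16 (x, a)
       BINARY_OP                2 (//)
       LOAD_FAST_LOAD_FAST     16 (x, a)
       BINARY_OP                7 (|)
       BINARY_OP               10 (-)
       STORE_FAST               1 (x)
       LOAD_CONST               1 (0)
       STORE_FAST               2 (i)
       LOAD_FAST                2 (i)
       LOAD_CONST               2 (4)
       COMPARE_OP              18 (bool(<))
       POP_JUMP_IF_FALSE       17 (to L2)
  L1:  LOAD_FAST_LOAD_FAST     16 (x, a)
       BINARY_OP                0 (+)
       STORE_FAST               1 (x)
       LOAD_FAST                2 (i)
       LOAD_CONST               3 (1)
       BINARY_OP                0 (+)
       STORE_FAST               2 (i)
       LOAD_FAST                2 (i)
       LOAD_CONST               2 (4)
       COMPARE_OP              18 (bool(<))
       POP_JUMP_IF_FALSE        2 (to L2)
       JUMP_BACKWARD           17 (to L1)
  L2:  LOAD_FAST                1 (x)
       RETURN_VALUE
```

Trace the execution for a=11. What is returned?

15

LOAD_FAST_LOAD_FAST a,a → push 11,11. Stack: [11, 11]
BINARY_OP + → 11 + 11 = 22. Stack: [22]
STORE_FAST x → x=22. Stack: []
LOAD_FAST_LOAD_FAST x,a → push 22,11. Stack: [22, 11]
BINARY_OP // → 22 // 11 = 2. Stack: [2]
LOAD_FAST_LOAD_FAST x,a → push 22,11. Stack: [2, 22, 11]
BINARY_OP | → 22 | 11 = 31. Stack: [2, 31]
BINARY_OP - → 2 - 31 = -29. Stack: [-29]
STORE_FAST x → x=-29. Stack: []
LOAD_CONST → push 0. Stack: [0]
STORE_FAST i → i=0. Stack: []
LOAD_FAST i → push 0. Stack: [0]
LOAD_CONST → push 4. Stack: [0, 4]
COMPARE_OP bool(<) → 0 vs 4 = True. Stack: [True]
POP_JUMP_IF_FALSE → pop True; no jump. Stack: []
LOAD_FAST_LOAD_FAST x,a → push -29,11. Stack: [-29, 11]
BINARY_OP + → -29 + 11 = -18. Stack: [-18]
STORE_FAST x → x=-18. Stack: []
LOAD_FAST i → push 0. Stack: [0]
LOAD_CONST → push 1. Stack: [0, 1]
BINARY_OP + → 0 + 1 = 1. Stack: [1]
STORE_FAST i → i=1. Stack: []
LOAD_FAST i → push 1. Stack: [1]
LOAD_CONST → push 4. Stack: [1, 4]
COMPARE_OP bool(<) → 1 vs 4 = True. Stack: [True]
POP_JUMP_IF_FALSE → pop True; no jump. Stack: []
LOAD_FAST_LOAD_FAST x,a → push -18,11. Stack: [-18, 11]
BINARY_OP + → -18 + 11 = -7. Stack: [-7]
STORE_FAST x → x=-7. Stack: []
LOAD_FAST i → push 1. Stack: [1]
LOAD_CONST → push 1. Stack: [1, 1]
BINARY_OP + → 1 + 1 = 2. Stack: [2]
STORE_FAST i → i=2. Stack: []
LOAD_FAST i → push 2. Stack: [2]
LOAD_CONST → push 4. Stack: [2, 4]
COMPARE_OP bool(<) → 2 vs 4 = True. Stack: [True]
POP_JUMP_IF_FALSE → pop True; no jump. Stack: []
LOAD_FAST_LOAD_FAST x,a → push -7,11. Stack: [-7, 11]
BINARY_OP + → -7 + 11 = 4. Stack: [4]
STORE_FAST x → x=4. Stack: []
LOAD_FAST i → push 2. Stack: [2]
LOAD_CONST → push 1. Stack: [2, 1]
BINARY_OP + → 2 + 1 = 3. Stack: [3]
STORE_FAST i → i=3. Stack: []
LOAD_FAST i → push 3. Stack: [3]
LOAD_CONST → push 4. Stack: [3, 4]
COMPARE_OP bool(<) → 3 vs 4 = True. Stack: [True]
POP_JUMP_IF_FALSE → pop True; no jump. Stack: []
LOAD_FAST_LOAD_FAST x,a → push 4,11. Stack: [4, 11]
BINARY_OP + → 4 + 11 = 15. Stack: [15]
STORE_FAST x → x=15. Stack: []
LOAD_FAST i → push 3. Stack: [3]
LOAD_CONST → push 1. Stack: [3, 1]
BINARY_OP + → 3 + 1 = 4. Stack: [4]
STORE_FAST i → i=4. Stack: []
LOAD_FAST i → push 4. Stack: [4]
LOAD_CONST → push 4. Stack: [4, 4]
COMPARE_OP bool(<) → 4 vs 4 = False. Stack: [False]
POP_JUMP_IF_FALSE → pop False; jump. Stack: []
LOAD_FAST x → push 15. Stack: [15]
RETURN_VALUE → return 15.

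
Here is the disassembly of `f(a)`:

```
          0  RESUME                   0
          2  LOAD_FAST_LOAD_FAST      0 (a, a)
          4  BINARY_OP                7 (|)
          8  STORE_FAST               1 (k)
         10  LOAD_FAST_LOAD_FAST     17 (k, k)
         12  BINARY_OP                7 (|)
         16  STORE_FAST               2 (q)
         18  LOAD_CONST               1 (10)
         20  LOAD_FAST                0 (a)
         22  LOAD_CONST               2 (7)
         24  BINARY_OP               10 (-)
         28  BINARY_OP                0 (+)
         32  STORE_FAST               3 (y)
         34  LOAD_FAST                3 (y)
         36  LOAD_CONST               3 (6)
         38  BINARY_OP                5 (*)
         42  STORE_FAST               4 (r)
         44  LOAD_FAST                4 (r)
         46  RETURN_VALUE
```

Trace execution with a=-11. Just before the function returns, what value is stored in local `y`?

LOAD_FAST_LOAD_FAST a,a → push -11,-11. Stack: [-11, -11]
BINARY_OP | → -11 | -11 = -11. Stack: [-11]
STORE_FAST k → k=-11. Stack: []
LOAD_FAST_LOAD_FAST k,k → push -11,-11. Stack: [-11, -11]
BINARY_OP | → -11 | -11 = -11. Stack: [-11]
STORE_FAST q → q=-11. Stack: []
LOAD_CONST → push 10. Stack: [10]
LOAD_FAST a → push -11. Stack: [10, -11]
LOAD_CONST → push 7. Stack: [10, -11, 7]
BINARY_OP - → -11 - 7 = -18. Stack: [10, -18]
BINARY_OP + → 10 + -18 = -8. Stack: [-8]
STORE_FAST y → y=-8. Stack: []
LOAD_FAST y → push -8. Stack: [-8]
LOAD_CONST → push 6. Stack: [-8, 6]
BINARY_OP * → -8 * 6 = -48. Stack: [-48]
STORE_FAST r → r=-48. Stack: []
LOAD_FAST r → push -48. Stack: [-48]
RETURN_VALUE → return -48.

-8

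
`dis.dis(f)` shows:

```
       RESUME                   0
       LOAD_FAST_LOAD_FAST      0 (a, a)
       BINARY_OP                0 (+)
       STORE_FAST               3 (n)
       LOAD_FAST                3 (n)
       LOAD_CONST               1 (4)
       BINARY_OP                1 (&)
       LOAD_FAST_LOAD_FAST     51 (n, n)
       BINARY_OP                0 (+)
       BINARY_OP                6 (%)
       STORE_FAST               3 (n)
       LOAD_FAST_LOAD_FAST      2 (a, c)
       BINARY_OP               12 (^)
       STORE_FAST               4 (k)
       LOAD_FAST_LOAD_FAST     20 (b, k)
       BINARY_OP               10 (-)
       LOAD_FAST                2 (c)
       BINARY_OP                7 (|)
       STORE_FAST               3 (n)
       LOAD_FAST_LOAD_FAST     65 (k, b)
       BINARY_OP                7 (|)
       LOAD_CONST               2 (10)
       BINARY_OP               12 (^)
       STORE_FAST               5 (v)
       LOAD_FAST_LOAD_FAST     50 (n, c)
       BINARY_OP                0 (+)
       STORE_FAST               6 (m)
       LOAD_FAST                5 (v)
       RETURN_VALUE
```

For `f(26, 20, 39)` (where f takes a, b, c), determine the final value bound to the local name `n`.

LOAD_FAST_LOAD_FAST a,a → push 26,26. Stack: [26, 26]
BINARY_OP + → 26 + 26 = 52. Stack: [52]
STORE_FAST n → n=52. Stack: []
LOAD_FAST n → push 52. Stack: [52]
LOAD_CONST → push 4. Stack: [52, 4]
BINARY_OP & → 52 & 4 = 4. Stack: [4]
LOAD_FAST_LOAD_FAST n,n → push 52,52. Stack: [4, 52, 52]
BINARY_OP + → 52 + 52 = 104. Stack: [4, 104]
BINARY_OP % → 4 % 104 = 4. Stack: [4]
STORE_FAST n → n=4. Stack: []
LOAD_FAST_LOAD_FAST a,c → push 26,39. Stack: [26, 39]
BINARY_OP ^ → 26 ^ 39 = 61. Stack: [61]
STORE_FAST k → k=61. Stack: []
LOAD_FAST_LOAD_FAST b,k → push 20,61. Stack: [20, 61]
BINARY_OP - → 20 - 61 = -41. Stack: [-41]
LOAD_FAST c → push 39. Stack: [-41, 39]
BINARY_OP | → -41 | 39 = -9. Stack: [-9]
STORE_FAST n → n=-9. Stack: []
LOAD_FAST_LOAD_FAST k,b → push 61,20. Stack: [61, 20]
BINARY_OP | → 61 | 20 = 61. Stack: [61]
LOAD_CONST → push 10. Stack: [61, 10]
BINARY_OP ^ → 61 ^ 10 = 55. Stack: [55]
STORE_FAST v → v=55. Stack: []
LOAD_FAST_LOAD_FAST n,c → push -9,39. Stack: [-9, 39]
BINARY_OP + → -9 + 39 = 30. Stack: [30]
STORE_FAST m → m=30. Stack: []
LOAD_FAST v → push 55. Stack: [55]
RETURN_VALUE → return 55.

-9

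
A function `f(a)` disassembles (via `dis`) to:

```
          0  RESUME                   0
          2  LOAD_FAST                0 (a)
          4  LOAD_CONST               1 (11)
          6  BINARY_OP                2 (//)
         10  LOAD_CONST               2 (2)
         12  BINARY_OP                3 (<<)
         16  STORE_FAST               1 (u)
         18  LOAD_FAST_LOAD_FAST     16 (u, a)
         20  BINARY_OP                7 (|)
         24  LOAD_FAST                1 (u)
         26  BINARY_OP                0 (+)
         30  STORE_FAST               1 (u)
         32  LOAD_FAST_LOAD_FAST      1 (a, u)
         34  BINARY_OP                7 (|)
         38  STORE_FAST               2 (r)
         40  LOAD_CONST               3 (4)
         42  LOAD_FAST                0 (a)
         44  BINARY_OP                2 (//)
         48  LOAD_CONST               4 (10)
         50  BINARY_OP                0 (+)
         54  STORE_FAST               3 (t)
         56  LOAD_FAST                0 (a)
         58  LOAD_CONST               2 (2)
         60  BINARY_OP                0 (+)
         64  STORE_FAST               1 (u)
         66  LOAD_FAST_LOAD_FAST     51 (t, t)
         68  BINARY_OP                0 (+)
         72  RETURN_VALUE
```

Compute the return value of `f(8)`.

20

LOAD_FAST a → push 8. Stack: [8]
LOAD_CONST → push 11. Stack: [8, 11]
BINARY_OP // → 8 // 11 = 0. Stack: [0]
LOAD_CONST → push 2. Stack: [0, 2]
BINARY_OP << → 0 << 2 = 0. Stack: [0]
STORE_FAST u → u=0. Stack: []
LOAD_FAST_LOAD_FAST u,a → push 0,8. Stack: [0, 8]
BINARY_OP | → 0 | 8 = 8. Stack: [8]
LOAD_FAST u → push 0. Stack: [8, 0]
BINARY_OP + → 8 + 0 = 8. Stack: [8]
STORE_FAST u → u=8. Stack: []
LOAD_FAST_LOAD_FAST a,u → push 8,8. Stack: [8, 8]
BINARY_OP | → 8 | 8 = 8. Stack: [8]
STORE_FAST r → r=8. Stack: []
LOAD_CONST → push 4. Stack: [4]
LOAD_FAST a → push 8. Stack: [4, 8]
BINARY_OP // → 4 // 8 = 0. Stack: [0]
LOAD_CONST → push 10. Stack: [0, 10]
BINARY_OP + → 0 + 10 = 10. Stack: [10]
STORE_FAST t → t=10. Stack: []
LOAD_FAST a → push 8. Stack: [8]
LOAD_CONST → push 2. Stack: [8, 2]
BINARY_OP + → 8 + 2 = 10. Stack: [10]
STORE_FAST u → u=10. Stack: []
LOAD_FAST_LOAD_FAST t,t → push 10,10. Stack: [10, 10]
BINARY_OP + → 10 + 10 = 20. Stack: [20]
RETURN_VALUE → return 20.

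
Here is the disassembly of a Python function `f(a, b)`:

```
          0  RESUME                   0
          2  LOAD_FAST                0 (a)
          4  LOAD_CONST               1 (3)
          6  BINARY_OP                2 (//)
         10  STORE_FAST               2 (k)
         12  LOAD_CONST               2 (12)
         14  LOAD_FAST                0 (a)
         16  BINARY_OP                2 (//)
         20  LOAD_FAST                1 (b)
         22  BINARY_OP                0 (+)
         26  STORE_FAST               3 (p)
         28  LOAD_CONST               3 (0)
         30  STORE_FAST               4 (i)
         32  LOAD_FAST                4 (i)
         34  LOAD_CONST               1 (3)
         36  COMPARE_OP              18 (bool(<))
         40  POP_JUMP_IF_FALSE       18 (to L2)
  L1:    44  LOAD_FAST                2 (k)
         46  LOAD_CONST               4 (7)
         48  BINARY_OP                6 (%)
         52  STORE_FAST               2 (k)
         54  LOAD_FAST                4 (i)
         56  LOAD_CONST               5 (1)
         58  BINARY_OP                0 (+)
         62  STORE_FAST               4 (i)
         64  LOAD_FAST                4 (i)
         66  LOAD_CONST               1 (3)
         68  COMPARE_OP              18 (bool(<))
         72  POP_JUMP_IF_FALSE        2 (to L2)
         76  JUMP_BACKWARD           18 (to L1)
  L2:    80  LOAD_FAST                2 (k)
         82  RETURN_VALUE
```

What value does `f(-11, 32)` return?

3

LOAD_FAST a → push -11. Stack: [-11]
LOAD_CONST → push 3. Stack: [-11, 3]
BINARY_OP // → -11 // 3 = -4. Stack: [-4]
STORE_FAST k → k=-4. Stack: []
LOAD_CONST → push 12. Stack: [12]
LOAD_FAST a → push -11. Stack: [12, -11]
BINARY_OP // → 12 // -11 = -2. Stack: [-2]
LOAD_FAST b → push 32. Stack: [-2, 32]
BINARY_OP + → -2 + 32 = 30. Stack: [30]
STORE_FAST p → p=30. Stack: []
LOAD_CONST → push 0. Stack: [0]
STORE_FAST i → i=0. Stack: []
LOAD_FAST i → push 0. Stack: [0]
LOAD_CONST → push 3. Stack: [0, 3]
COMPARE_OP bool(<) → 0 vs 3 = True. Stack: [True]
POP_JUMP_IF_FALSE → pop True; no jump. Stack: []
LOAD_FAST k → push -4. Stack: [-4]
LOAD_CONST → push 7. Stack: [-4, 7]
BINARY_OP % → -4 % 7 = 3. Stack: [3]
STORE_FAST k → k=3. Stack: []
LOAD_FAST i → push 0. Stack: [0]
LOAD_CONST → push 1. Stack: [0, 1]
BINARY_OP + → 0 + 1 = 1. Stack: [1]
STORE_FAST i → i=1. Stack: []
LOAD_FAST i → push 1. Stack: [1]
LOAD_CONST → push 3. Stack: [1, 3]
COMPARE_OP bool(<) → 1 vs 3 = True. Stack: [True]
POP_JUMP_IF_FALSE → pop True; no jump. Stack: []
LOAD_FAST k → push 3. Stack: [3]
LOAD_CONST → push 7. Stack: [3, 7]
BINARY_OP % → 3 % 7 = 3. Stack: [3]
STORE_FAST k → k=3. Stack: []
LOAD_FAST i → push 1. Stack: [1]
LOAD_CONST → push 1. Stack: [1, 1]
BINARY_OP + → 1 + 1 = 2. Stack: [2]
STORE_FAST i → i=2. Stack: []
LOAD_FAST i → push 2. Stack: [2]
LOAD_CONST → push 3. Stack: [2, 3]
COMPARE_OP bool(<) → 2 vs 3 = True. Stack: [True]
POP_JUMP_IF_FALSE → pop True; no jump. Stack: []
LOAD_FAST k → push 3. Stack: [3]
LOAD_CONST → push 7. Stack: [3, 7]
BINARY_OP % → 3 % 7 = 3. Stack: [3]
STORE_FAST k → k=3. Stack: []
LOAD_FAST i → push 2. Stack: [2]
LOAD_CONST → push 1. Stack: [2, 1]
BINARY_OP + → 2 + 1 = 3. Stack: [3]
STORE_FAST i → i=3. Stack: []
LOAD_FAST i → push 3. Stack: [3]
LOAD_CONST → push 3. Stack: [3, 3]
COMPARE_OP bool(<) → 3 vs 3 = False. Stack: [False]
POP_JUMP_IF_FALSE → pop False; jump. Stack: []
LOAD_FAST k → push 3. Stack: [3]
RETURN_VALUE → return 3.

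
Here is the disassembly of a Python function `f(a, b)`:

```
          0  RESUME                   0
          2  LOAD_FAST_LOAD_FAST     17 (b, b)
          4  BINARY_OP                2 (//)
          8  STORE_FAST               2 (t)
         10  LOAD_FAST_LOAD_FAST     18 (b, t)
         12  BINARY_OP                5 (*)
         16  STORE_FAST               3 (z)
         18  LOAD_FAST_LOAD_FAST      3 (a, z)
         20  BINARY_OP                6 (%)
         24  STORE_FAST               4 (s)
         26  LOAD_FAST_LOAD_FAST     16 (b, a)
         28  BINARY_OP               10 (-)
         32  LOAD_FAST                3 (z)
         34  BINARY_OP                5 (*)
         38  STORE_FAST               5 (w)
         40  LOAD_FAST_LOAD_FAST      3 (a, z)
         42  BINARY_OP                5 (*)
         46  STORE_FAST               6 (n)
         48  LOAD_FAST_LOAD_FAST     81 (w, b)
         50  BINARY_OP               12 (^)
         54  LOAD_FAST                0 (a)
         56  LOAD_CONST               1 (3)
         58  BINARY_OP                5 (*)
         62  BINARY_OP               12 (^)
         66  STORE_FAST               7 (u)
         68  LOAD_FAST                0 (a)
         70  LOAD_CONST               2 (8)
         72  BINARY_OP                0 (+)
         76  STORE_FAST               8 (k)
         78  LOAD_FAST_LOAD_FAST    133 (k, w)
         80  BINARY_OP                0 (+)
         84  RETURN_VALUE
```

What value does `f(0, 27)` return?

737

LOAD_FAST_LOAD_FAST b,b → push 27,27. Stack: [27, 27]
BINARY_OP // → 27 // 27 = 1. Stack: [1]
STORE_FAST t → t=1. Stack: []
LOAD_FAST_LOAD_FAST b,t → push 27,1. Stack: [27, 1]
BINARY_OP * → 27 * 1 = 27. Stack: [27]
STORE_FAST z → z=27. Stack: []
LOAD_FAST_LOAD_FAST a,z → push 0,27. Stack: [0, 27]
BINARY_OP % → 0 % 27 = 0. Stack: [0]
STORE_FAST s → s=0. Stack: []
LOAD_FAST_LOAD_FAST b,a → push 27,0. Stack: [27, 0]
BINARY_OP - → 27 - 0 = 27. Stack: [27]
LOAD_FAST z → push 27. Stack: [27, 27]
BINARY_OP * → 27 * 27 = 729. Stack: [729]
STORE_FAST w → w=729. Stack: []
LOAD_FAST_LOAD_FAST a,z → push 0,27. Stack: [0, 27]
BINARY_OP * → 0 * 27 = 0. Stack: [0]
STORE_FAST n → n=0. Stack: []
LOAD_FAST_LOAD_FAST w,b → push 729,27. Stack: [729, 27]
BINARY_OP ^ → 729 ^ 27 = 706. Stack: [706]
LOAD_FAST a → push 0. Stack: [706, 0]
LOAD_CONST → push 3. Stack: [706, 0, 3]
BINARY_OP * → 0 * 3 = 0. Stack: [706, 0]
BINARY_OP ^ → 706 ^ 0 = 706. Stack: [706]
STORE_FAST u → u=706. Stack: []
LOAD_FAST a → push 0. Stack: [0]
LOAD_CONST → push 8. Stack: [0, 8]
BINARY_OP + → 0 + 8 = 8. Stack: [8]
STORE_FAST k → k=8. Stack: []
LOAD_FAST_LOAD_FAST k,w → push 8,729. Stack: [8, 729]
BINARY_OP + → 8 + 729 = 737. Stack: [737]
RETURN_VALUE → return 737.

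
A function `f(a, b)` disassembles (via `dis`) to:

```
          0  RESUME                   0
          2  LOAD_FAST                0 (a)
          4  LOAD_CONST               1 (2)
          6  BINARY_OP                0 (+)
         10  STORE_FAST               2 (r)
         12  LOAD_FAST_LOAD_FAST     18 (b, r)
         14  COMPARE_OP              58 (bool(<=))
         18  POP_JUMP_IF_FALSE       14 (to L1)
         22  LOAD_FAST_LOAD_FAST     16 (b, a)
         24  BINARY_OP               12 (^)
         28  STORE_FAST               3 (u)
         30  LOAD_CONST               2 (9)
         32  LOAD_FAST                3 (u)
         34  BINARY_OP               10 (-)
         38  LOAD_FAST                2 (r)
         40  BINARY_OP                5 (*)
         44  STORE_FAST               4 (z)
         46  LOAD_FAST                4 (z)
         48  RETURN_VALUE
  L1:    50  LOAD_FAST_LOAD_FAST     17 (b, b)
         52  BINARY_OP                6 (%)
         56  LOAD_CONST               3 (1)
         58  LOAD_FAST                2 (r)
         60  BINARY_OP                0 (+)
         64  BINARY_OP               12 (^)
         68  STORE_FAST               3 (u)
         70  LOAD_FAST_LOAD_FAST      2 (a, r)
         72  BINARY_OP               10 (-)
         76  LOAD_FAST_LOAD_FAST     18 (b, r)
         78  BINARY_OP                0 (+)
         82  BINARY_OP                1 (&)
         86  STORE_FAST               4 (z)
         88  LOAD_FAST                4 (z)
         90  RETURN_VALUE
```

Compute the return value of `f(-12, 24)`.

14

LOAD_FAST a → push -12. Stack: [-12]
LOAD_CONST → push 2. Stack: [-12, 2]
BINARY_OP + → -12 + 2 = -10. Stack: [-10]
STORE_FAST r → r=-10. Stack: []
LOAD_FAST_LOAD_FAST b,r → push 24,-10. Stack: [24, -10]
COMPARE_OP bool(<=) → 24 vs -10 = False. Stack: [False]
POP_JUMP_IF_FALSE → pop False; jump. Stack: []
LOAD_FAST_LOAD_FAST b,b → push 24,24. Stack: [24, 24]
BINARY_OP % → 24 % 24 = 0. Stack: [0]
LOAD_CONST → push 1. Stack: [0, 1]
LOAD_FAST r → push -10. Stack: [0, 1, -10]
BINARY_OP + → 1 + -10 = -9. Stack: [0, -9]
BINARY_OP ^ → 0 ^ -9 = -9. Stack: [-9]
STORE_FAST u → u=-9. Stack: []
LOAD_FAST_LOAD_FAST a,r → push -12,-10. Stack: [-12, -10]
BINARY_OP - → -12 - -10 = -2. Stack: [-2]
LOAD_FAST_LOAD_FAST b,r → push 24,-10. Stack: [-2, 24, -10]
BINARY_OP + → 24 + -10 = 14. Stack: [-2, 14]
BINARY_OP & → -2 & 14 = 14. Stack: [14]
STORE_FAST z → z=14. Stack: []
LOAD_FAST z → push 14. Stack: [14]
RETURN_VALUE → return 14.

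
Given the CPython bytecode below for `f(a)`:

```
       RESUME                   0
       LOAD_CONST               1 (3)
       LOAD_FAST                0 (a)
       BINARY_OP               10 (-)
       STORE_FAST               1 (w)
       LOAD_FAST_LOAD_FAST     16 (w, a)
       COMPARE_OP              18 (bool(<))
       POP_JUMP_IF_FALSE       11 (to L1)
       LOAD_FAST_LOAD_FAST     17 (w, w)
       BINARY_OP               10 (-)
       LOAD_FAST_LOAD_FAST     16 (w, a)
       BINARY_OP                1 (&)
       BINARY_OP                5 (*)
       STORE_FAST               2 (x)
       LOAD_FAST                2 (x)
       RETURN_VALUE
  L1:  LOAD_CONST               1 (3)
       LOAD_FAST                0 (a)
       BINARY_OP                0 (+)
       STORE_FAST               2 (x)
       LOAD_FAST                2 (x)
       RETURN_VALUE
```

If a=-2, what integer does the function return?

LOAD_CONST → push 3. Stack: [3]
LOAD_FAST a → push -2. Stack: [3, -2]
BINARY_OP - → 3 - -2 = 5. Stack: [5]
STORE_FAST w → w=5. Stack: []
LOAD_FAST_LOAD_FAST w,a → push 5,-2. Stack: [5, -2]
COMPARE_OP bool(<) → 5 vs -2 = False. Stack: [False]
POP_JUMP_IF_FALSE → pop False; jump. Stack: []
LOAD_CONST → push 3. Stack: [3]
LOAD_FAST a → push -2. Stack: [3, -2]
BINARY_OP + → 3 + -2 = 1. Stack: [1]
STORE_FAST x → x=1. Stack: []
LOAD_FAST x → push 1. Stack: [1]
RETURN_VALUE → return 1.

1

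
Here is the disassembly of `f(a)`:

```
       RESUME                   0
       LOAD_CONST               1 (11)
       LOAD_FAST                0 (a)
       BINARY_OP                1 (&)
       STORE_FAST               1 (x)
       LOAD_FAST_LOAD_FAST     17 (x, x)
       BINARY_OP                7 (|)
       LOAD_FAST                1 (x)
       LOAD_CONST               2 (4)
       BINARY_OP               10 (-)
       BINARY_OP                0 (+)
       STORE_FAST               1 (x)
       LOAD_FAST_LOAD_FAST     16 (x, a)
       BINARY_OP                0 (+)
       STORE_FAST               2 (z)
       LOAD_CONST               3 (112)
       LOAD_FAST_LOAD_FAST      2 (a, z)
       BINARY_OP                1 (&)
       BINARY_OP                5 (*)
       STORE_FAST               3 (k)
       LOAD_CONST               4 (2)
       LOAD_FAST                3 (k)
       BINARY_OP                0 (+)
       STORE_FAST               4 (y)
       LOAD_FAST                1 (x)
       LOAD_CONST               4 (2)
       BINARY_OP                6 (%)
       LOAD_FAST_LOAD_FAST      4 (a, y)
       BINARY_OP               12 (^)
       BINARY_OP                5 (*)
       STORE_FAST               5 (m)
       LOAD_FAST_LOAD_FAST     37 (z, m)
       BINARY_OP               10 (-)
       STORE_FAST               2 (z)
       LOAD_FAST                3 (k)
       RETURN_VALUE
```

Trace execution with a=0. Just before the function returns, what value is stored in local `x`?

-4

LOAD_CONST → push 11. Stack: [11]
LOAD_FAST a → push 0. Stack: [11, 0]
BINARY_OP & → 11 & 0 = 0. Stack: [0]
STORE_FAST x → x=0. Stack: []
LOAD_FAST_LOAD_FAST x,x → push 0,0. Stack: [0, 0]
BINARY_OP | → 0 | 0 = 0. Stack: [0]
LOAD_FAST x → push 0. Stack: [0, 0]
LOAD_CONST → push 4. Stack: [0, 0, 4]
BINARY_OP - → 0 - 4 = -4. Stack: [0, -4]
BINARY_OP + → 0 + -4 = -4. Stack: [-4]
STORE_FAST x → x=-4. Stack: []
LOAD_FAST_LOAD_FAST x,a → push -4,0. Stack: [-4, 0]
BINARY_OP + → -4 + 0 = -4. Stack: [-4]
STORE_FAST z → z=-4. Stack: []
LOAD_CONST → push 112. Stack: [112]
LOAD_FAST_LOAD_FAST a,z → push 0,-4. Stack: [112, 0, -4]
BINARY_OP & → 0 & -4 = 0. Stack: [112, 0]
BINARY_OP * → 112 * 0 = 0. Stack: [0]
STORE_FAST k → k=0. Stack: []
LOAD_CONST → push 2. Stack: [2]
LOAD_FAST k → push 0. Stack: [2, 0]
BINARY_OP + → 2 + 0 = 2. Stack: [2]
STORE_FAST y → y=2. Stack: []
LOAD_FAST x → push -4. Stack: [-4]
LOAD_CONST → push 2. Stack: [-4, 2]
BINARY_OP % → -4 % 2 = 0. Stack: [0]
LOAD_FAST_LOAD_FAST a,y → push 0,2. Stack: [0, 0, 2]
BINARY_OP ^ → 0 ^ 2 = 2. Stack: [0, 2]
BINARY_OP * → 0 * 2 = 0. Stack: [0]
STORE_FAST m → m=0. Stack: []
LOAD_FAST_LOAD_FAST z,m → push -4,0. Stack: [-4, 0]
BINARY_OP - → -4 - 0 = -4. Stack: [-4]
STORE_FAST z → z=-4. Stack: []
LOAD_FAST k → push 0. Stack: [0]
RETURN_VALUE → return 0.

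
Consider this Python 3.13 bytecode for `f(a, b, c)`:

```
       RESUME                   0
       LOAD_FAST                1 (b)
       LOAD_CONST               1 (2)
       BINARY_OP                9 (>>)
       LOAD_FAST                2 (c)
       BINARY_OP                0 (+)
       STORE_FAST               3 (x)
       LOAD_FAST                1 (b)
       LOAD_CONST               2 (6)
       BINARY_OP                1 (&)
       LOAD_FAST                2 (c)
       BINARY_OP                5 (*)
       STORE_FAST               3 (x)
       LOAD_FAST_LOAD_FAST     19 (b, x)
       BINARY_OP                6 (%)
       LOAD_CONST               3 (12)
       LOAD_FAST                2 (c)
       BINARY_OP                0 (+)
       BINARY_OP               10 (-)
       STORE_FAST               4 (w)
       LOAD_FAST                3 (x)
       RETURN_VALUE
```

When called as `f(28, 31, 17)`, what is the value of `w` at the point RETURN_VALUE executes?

LOAD_FAST b → push 31. Stack: [31]
LOAD_CONST → push 2. Stack: [31, 2]
BINARY_OP >> → 31 >> 2 = 7. Stack: [7]
LOAD_FAST c → push 17. Stack: [7, 17]
BINARY_OP + → 7 + 17 = 24. Stack: [24]
STORE_FAST x → x=24. Stack: []
LOAD_FAST b → push 31. Stack: [31]
LOAD_CONST → push 6. Stack: [31, 6]
BINARY_OP & → 31 & 6 = 6. Stack: [6]
LOAD_FAST c → push 17. Stack: [6, 17]
BINARY_OP * → 6 * 17 = 102. Stack: [102]
STORE_FAST x → x=102. Stack: []
LOAD_FAST_LOAD_FAST b,x → push 31,102. Stack: [31, 102]
BINARY_OP % → 31 % 102 = 31. Stack: [31]
LOAD_CONST → push 12. Stack: [31, 12]
LOAD_FAST c → push 17. Stack: [31, 12, 17]
BINARY_OP + → 12 + 17 = 29. Stack: [31, 29]
BINARY_OP - → 31 - 29 = 2. Stack: [2]
STORE_FAST w → w=2. Stack: []
LOAD_FAST x → push 102. Stack: [102]
RETURN_VALUE → return 102.

2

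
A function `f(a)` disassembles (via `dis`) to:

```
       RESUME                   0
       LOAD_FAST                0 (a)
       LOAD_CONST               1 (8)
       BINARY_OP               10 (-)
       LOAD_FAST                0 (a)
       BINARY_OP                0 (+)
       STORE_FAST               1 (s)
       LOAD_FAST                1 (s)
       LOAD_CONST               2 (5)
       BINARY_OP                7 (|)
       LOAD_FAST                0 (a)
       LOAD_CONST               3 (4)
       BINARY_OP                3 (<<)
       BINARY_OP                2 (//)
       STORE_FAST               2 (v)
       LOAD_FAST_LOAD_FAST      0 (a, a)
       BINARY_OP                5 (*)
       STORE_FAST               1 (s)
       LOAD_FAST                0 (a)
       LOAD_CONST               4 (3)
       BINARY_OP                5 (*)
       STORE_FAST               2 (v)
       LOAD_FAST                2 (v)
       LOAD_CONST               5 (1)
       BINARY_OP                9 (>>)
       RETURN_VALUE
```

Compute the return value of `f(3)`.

4

LOAD_FAST a → push 3. Stack: [3]
LOAD_CONST → push 8. Stack: [3, 8]
BINARY_OP - → 3 - 8 = -5. Stack: [-5]
LOAD_FAST a → push 3. Stack: [-5, 3]
BINARY_OP + → -5 + 3 = -2. Stack: [-2]
STORE_FAST s → s=-2. Stack: []
LOAD_FAST s → push -2. Stack: [-2]
LOAD_CONST → push 5. Stack: [-2, 5]
BINARY_OP | → -2 | 5 = -1. Stack: [-1]
LOAD_FAST a → push 3. Stack: [-1, 3]
LOAD_CONST → push 4. Stack: [-1, 3, 4]
BINARY_OP << → 3 << 4 = 48. Stack: [-1, 48]
BINARY_OP // → -1 // 48 = -1. Stack: [-1]
STORE_FAST v → v=-1. Stack: []
LOAD_FAST_LOAD_FAST a,a → push 3,3. Stack: [3, 3]
BINARY_OP * → 3 * 3 = 9. Stack: [9]
STORE_FAST s → s=9. Stack: []
LOAD_FAST a → push 3. Stack: [3]
LOAD_CONST → push 3. Stack: [3, 3]
BINARY_OP * → 3 * 3 = 9. Stack: [9]
STORE_FAST v → v=9. Stack: []
LOAD_FAST v → push 9. Stack: [9]
LOAD_CONST → push 1. Stack: [9, 1]
BINARY_OP >> → 9 >> 1 = 4. Stack: [4]
RETURN_VALUE → return 4.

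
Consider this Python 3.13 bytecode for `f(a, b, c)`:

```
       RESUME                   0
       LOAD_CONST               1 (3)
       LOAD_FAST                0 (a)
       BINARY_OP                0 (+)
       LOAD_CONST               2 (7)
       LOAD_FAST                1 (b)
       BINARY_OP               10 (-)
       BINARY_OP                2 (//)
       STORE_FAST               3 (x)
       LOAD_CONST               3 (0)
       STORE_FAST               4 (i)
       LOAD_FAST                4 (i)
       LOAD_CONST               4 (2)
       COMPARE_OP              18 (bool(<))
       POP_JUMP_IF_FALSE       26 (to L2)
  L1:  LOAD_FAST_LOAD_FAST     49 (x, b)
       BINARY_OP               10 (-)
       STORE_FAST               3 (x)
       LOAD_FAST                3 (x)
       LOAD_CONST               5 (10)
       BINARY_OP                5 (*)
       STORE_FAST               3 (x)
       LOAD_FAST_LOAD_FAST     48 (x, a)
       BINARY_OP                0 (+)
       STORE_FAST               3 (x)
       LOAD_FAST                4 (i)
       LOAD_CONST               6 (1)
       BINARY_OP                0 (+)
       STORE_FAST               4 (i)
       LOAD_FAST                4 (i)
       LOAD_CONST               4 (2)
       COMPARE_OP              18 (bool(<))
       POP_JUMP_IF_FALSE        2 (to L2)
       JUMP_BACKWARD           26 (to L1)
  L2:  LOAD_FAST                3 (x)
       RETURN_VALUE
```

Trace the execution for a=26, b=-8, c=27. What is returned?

LOAD_CONST → push 3. Stack: [3]
LOAD_FAST a → push 26. Stack: [3, 26]
BINARY_OP + → 3 + 26 = 29. Stack: [29]
LOAD_CONST → push 7. Stack: [29, 7]
LOAD_FAST b → push -8. Stack: [29, 7, -8]
BINARY_OP - → 7 - -8 = 15. Stack: [29, 15]
BINARY_OP // → 29 // 15 = 1. Stack: [1]
STORE_FAST x → x=1. Stack: []
LOAD_CONST → push 0. Stack: [0]
STORE_FAST i → i=0. Stack: []
LOAD_FAST i → push 0. Stack: [0]
LOAD_CONST → push 2. Stack: [0, 2]
COMPARE_OP bool(<) → 0 vs 2 = True. Stack: [True]
POP_JUMP_IF_FALSE → pop True; no jump. Stack: []
LOAD_FAST_LOAD_FAST x,b → push 1,-8. Stack: [1, -8]
BINARY_OP - → 1 - -8 = 9. Stack: [9]
STORE_FAST x → x=9. Stack: []
LOAD_FAST x → push 9. Stack: [9]
LOAD_CONST → push 10. Stack: [9, 10]
BINARY_OP * → 9 * 10 = 90. Stack: [90]
STORE_FAST x → x=90. Stack: []
LOAD_FAST_LOAD_FAST x,a → push 90,26. Stack: [90, 26]
BINARY_OP + → 90 + 26 = 116. Stack: [116]
STORE_FAST x → x=116. Stack: []
LOAD_FAST i → push 0. Stack: [0]
LOAD_CONST → push 1. Stack: [0, 1]
BINARY_OP + → 0 + 1 = 1. Stack: [1]
STORE_FAST i → i=1. Stack: []
LOAD_FAST i → push 1. Stack: [1]
LOAD_CONST → push 2. Stack: [1, 2]
COMPARE_OP bool(<) → 1 vs 2 = True. Stack: [True]
POP_JUMP_IF_FALSE → pop True; no jump. Stack: []
LOAD_FAST_LOAD_FAST x,b → push 116,-8. Stack: [116, -8]
BINARY_OP - → 116 - -8 = 124. Stack: [124]
STORE_FAST x → x=124. Stack: []
LOAD_FAST x → push 124. Stack: [124]
LOAD_CONST → push 10. Stack: [124, 10]
BINARY_OP * → 124 * 10 = 1240. Stack: [1240]
STORE_FAST x → x=1240. Stack: []
LOAD_FAST_LOAD_FAST x,a → push 1240,26. Stack: [1240, 26]
BINARY_OP + → 1240 + 26 = 1266. Stack: [1266]
STORE_FAST x → x=1266. Stack: []
LOAD_FAST i → push 1. Stack: [1]
LOAD_CONST → push 1. Stack: [1, 1]
BINARY_OP + → 1 + 1 = 2. Stack: [2]
STORE_FAST i → i=2. Stack: []
LOAD_FAST i → push 2. Stack: [2]
LOAD_CONST → push 2. Stack: [2, 2]
COMPARE_OP bool(<) → 2 vs 2 = False. Stack: [False]
POP_JUMP_IF_FALSE → pop False; jump. Stack: []
LOAD_FAST x → push 1266. Stack: [1266]
RETURN_VALUE → return 1266.

1266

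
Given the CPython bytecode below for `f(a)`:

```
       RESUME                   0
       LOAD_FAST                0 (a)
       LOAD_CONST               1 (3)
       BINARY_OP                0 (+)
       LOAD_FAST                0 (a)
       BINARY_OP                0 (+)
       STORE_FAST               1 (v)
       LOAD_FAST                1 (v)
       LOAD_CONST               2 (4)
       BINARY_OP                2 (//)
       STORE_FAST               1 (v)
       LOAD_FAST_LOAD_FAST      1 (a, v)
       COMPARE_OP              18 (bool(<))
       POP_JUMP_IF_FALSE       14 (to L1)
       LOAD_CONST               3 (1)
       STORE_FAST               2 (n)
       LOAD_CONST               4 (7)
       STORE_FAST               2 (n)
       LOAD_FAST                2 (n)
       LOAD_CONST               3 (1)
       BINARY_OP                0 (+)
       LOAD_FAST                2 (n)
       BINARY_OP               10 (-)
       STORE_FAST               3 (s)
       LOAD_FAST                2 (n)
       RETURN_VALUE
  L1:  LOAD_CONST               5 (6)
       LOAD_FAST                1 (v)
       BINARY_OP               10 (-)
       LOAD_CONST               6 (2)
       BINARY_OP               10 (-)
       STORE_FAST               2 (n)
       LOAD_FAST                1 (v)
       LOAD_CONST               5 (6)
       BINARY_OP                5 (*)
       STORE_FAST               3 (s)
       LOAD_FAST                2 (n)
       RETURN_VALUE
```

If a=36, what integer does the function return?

LOAD_FAST a → push 36. Stack: [36]
LOAD_CONST → push 3. Stack: [36, 3]
BINARY_OP + → 36 + 3 = 39. Stack: [39]
LOAD_FAST a → push 36. Stack: [39, 36]
BINARY_OP + → 39 + 36 = 75. Stack: [75]
STORE_FAST v → v=75. Stack: []
LOAD_FAST v → push 75. Stack: [75]
LOAD_CONST → push 4. Stack: [75, 4]
BINARY_OP // → 75 // 4 = 18. Stack: [18]
STORE_FAST v → v=18. Stack: []
LOAD_FAST_LOAD_FAST a,v → push 36,18. Stack: [36, 18]
COMPARE_OP bool(<) → 36 vs 18 = False. Stack: [False]
POP_JUMP_IF_FALSE → pop False; jump. Stack: []
LOAD_CONST → push 6. Stack: [6]
LOAD_FAST v → push 18. Stack: [6, 18]
BINARY_OP - → 6 - 18 = -12. Stack: [-12]
LOAD_CONST → push 2. Stack: [-12, 2]
BINARY_OP - → -12 - 2 = -14. Stack: [-14]
STORE_FAST n → n=-14. Stack: []
LOAD_FAST v → push 18. Stack: [18]
LOAD_CONST → push 6. Stack: [18, 6]
BINARY_OP * → 18 * 6 = 108. Stack: [108]
STORE_FAST s → s=108. Stack: []
LOAD_FAST n → push -14. Stack: [-14]
RETURN_VALUE → return -14.

-14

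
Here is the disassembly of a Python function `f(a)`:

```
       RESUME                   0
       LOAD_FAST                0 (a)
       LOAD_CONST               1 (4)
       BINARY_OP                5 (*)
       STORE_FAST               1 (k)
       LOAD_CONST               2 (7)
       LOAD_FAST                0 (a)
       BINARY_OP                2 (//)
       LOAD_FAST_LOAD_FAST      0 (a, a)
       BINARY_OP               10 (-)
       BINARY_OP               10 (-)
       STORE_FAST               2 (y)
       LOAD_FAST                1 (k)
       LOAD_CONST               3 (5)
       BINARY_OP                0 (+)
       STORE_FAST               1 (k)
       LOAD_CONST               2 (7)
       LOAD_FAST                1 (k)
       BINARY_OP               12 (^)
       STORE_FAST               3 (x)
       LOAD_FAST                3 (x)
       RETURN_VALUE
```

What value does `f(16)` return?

66

LOAD_FAST a → push 16. Stack: [16]
LOAD_CONST → push 4. Stack: [16, 4]
BINARY_OP * → 16 * 4 = 64. Stack: [64]
STORE_FAST k → k=64. Stack: []
LOAD_CONST → push 7. Stack: [7]
LOAD_FAST a → push 16. Stack: [7, 16]
BINARY_OP // → 7 // 16 = 0. Stack: [0]
LOAD_FAST_LOAD_FAST a,a → push 16,16. Stack: [0, 16, 16]
BINARY_OP - → 16 - 16 = 0. Stack: [0, 0]
BINARY_OP - → 0 - 0 = 0. Stack: [0]
STORE_FAST y → y=0. Stack: []
LOAD_FAST k → push 64. Stack: [64]
LOAD_CONST → push 5. Stack: [64, 5]
BINARY_OP + → 64 + 5 = 69. Stack: [69]
STORE_FAST k → k=69. Stack: []
LOAD_CONST → push 7. Stack: [7]
LOAD_FAST k → push 69. Stack: [7, 69]
BINARY_OP ^ → 7 ^ 69 = 66. Stack: [66]
STORE_FAST x → x=66. Stack: []
LOAD_FAST x → push 66. Stack: [66]
RETURN_VALUE → return 66.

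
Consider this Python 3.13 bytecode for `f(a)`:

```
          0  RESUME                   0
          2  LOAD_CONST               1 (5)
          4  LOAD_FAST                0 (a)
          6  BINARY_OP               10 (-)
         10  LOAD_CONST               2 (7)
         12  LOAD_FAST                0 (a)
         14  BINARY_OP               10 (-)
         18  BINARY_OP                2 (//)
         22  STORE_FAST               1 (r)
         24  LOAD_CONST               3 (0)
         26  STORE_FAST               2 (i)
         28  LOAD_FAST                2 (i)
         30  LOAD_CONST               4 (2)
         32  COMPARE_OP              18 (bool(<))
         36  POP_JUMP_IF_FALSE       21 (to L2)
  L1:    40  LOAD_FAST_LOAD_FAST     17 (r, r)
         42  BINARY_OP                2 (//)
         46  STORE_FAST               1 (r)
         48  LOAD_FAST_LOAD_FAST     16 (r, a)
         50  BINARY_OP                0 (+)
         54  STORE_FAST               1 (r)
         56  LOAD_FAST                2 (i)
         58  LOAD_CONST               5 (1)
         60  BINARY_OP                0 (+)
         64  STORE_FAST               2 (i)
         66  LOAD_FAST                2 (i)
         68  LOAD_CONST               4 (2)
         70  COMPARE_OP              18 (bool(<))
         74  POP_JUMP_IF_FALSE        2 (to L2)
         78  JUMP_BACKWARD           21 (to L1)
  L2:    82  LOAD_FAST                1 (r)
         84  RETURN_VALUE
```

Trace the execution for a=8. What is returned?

9

LOAD_CONST → push 5. Stack: [5]
LOAD_FAST a → push 8. Stack: [5, 8]
BINARY_OP - → 5 - 8 = -3. Stack: [-3]
LOAD_CONST → push 7. Stack: [-3, 7]
LOAD_FAST a → push 8. Stack: [-3, 7, 8]
BINARY_OP - → 7 - 8 = -1. Stack: [-3, -1]
BINARY_OP // → -3 // -1 = 3. Stack: [3]
STORE_FAST r → r=3. Stack: []
LOAD_CONST → push 0. Stack: [0]
STORE_FAST i → i=0. Stack: []
LOAD_FAST i → push 0. Stack: [0]
LOAD_CONST → push 2. Stack: [0, 2]
COMPARE_OP bool(<) → 0 vs 2 = True. Stack: [True]
POP_JUMP_IF_FALSE → pop True; no jump. Stack: []
LOAD_FAST_LOAD_FAST r,r → push 3,3. Stack: [3, 3]
BINARY_OP // → 3 // 3 = 1. Stack: [1]
STORE_FAST r → r=1. Stack: []
LOAD_FAST_LOAD_FAST r,a → push 1,8. Stack: [1, 8]
BINARY_OP + → 1 + 8 = 9. Stack: [9]
STORE_FAST r → r=9. Stack: []
LOAD_FAST i → push 0. Stack: [0]
LOAD_CONST → push 1. Stack: [0, 1]
BINARY_OP + → 0 + 1 = 1. Stack: [1]
STORE_FAST i → i=1. Stack: []
LOAD_FAST i → push 1. Stack: [1]
LOAD_CONST → push 2. Stack: [1, 2]
COMPARE_OP bool(<) → 1 vs 2 = True. Stack: [True]
POP_JUMP_IF_FALSE → pop True; no jump. Stack: []
LOAD_FAST_LOAD_FAST r,r → push 9,9. Stack: [9, 9]
BINARY_OP // → 9 // 9 = 1. Stack: [1]
STORE_FAST r → r=1. Stack: []
LOAD_FAST_LOAD_FAST r,a → push 1,8. Stack: [1, 8]
BINARY_OP + → 1 + 8 = 9. Stack: [9]
STORE_FAST r → r=9. Stack: []
LOAD_FAST i → push 1. Stack: [1]
LOAD_CONST → push 1. Stack: [1, 1]
BINARY_OP + → 1 + 1 = 2. Stack: [2]
STORE_FAST i → i=2. Stack: []
LOAD_FAST i → push 2. Stack: [2]
LOAD_CONST → push 2. Stack: [2, 2]
COMPARE_OP bool(<) → 2 vs 2 = False. Stack: [False]
POP_JUMP_IF_FALSE → pop False; jump. Stack: []
LOAD_FAST r → push 9. Stack: [9]
RETURN_VALUE → return 9.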